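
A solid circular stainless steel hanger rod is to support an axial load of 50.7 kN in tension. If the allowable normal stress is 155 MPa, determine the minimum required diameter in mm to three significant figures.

20.4 mm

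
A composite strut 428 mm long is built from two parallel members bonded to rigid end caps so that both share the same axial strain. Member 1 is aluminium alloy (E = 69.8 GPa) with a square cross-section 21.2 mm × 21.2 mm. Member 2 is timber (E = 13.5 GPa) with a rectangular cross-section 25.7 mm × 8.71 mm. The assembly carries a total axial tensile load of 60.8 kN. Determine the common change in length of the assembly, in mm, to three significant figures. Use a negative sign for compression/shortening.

0.757 mm

A_1 = 449.4 mm².
A_2 = 223.8 mm².
Equal strain + equilibrium ⇒ each member carries load in proportion to AE: A₁E₁ = 31370000 N, A₂E₂ = 3022000 N, ΣAE = 34390000 N.
δ = PL/ΣAE = 60800·428/34390000 = 0.7566 mm.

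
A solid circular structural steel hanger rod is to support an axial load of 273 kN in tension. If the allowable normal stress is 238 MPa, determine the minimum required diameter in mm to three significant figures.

Required area A ≥ P/σ_allow = 273000/238 = 1147 mm².
For a solid circular section, d ≥ √(4A/π) = 38.22 mm.

38.2 mm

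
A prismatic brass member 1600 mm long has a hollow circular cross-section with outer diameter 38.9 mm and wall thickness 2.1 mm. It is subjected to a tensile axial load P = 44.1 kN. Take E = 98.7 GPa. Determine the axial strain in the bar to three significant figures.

A = 242.8 mm².
σ = N/A = 181.6 MPa; ε = σ/E = 181.6/98700 = 1.840e-03.

0.00184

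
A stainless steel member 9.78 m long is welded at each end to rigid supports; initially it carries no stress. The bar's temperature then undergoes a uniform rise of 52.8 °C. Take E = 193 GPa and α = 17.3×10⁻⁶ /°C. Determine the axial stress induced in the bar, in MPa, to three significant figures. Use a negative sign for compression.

-176 MPa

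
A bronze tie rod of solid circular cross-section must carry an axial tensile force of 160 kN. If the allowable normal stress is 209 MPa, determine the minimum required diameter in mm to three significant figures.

Required area A ≥ P/σ_allow = 160000/209 = 765.6 mm².
For a solid circular section, d ≥ √(4A/π) = 31.22 mm.

31.2 mm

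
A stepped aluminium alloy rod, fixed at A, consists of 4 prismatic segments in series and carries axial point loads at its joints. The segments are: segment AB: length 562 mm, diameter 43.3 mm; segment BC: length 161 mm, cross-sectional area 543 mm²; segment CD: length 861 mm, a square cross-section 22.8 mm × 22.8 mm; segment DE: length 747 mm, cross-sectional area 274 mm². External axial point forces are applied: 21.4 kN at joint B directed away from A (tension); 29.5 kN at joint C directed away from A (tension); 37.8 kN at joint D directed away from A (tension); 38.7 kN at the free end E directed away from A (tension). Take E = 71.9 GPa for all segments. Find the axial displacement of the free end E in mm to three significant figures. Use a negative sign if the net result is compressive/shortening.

Internal axial forces (sectioning from the free end, tension +): N_DE = 38.7 kN, N_CD = 76.5 kN, N_BC = 106 kN, N_AB = 127.4 kN.
A_AB = 1473 mm².
A_CD = 519.8 mm².
δ_AB = 127400·562/(1473·71900) = 0.6763 mm
δ_BC = 106000·161/(543·71900) = 0.4371 mm
δ_CD = 76500·861/(519.8·71900) = 1.762 mm
δ_DE = 38700·747/(274·71900) = 1.467 mm
δ = Σδ_i = 4.343 mm.

4.34 mm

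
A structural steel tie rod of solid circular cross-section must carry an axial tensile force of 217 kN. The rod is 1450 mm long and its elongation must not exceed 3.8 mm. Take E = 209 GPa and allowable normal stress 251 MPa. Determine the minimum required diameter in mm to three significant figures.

Required area A ≥ P/σ_allow = 217000/251 = 864.5 mm².
For a solid circular section, d ≥ √(4A/π) = 33.18 mm.
Elongation limit: A ≥ PL/(Eδ_allow) = 217000·1450/(209000·3.8) = 396.2 mm² ⇒ d ≥ 22.46 mm.
The stress limit governs.

33.2 mm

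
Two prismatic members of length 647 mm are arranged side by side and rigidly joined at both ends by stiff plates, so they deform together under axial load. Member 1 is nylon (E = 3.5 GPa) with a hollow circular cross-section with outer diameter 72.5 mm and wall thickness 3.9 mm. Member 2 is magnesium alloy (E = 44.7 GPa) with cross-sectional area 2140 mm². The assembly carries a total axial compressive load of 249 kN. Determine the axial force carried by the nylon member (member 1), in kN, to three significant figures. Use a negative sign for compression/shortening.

-7.43 kN

A_1 = 840.5 mm².
Equal strain + equilibrium ⇒ each member carries load in proportion to AE: A₁E₁ = 2942000 N, A₂E₂ = 95660000 N, ΣAE = 98600000 N.
F₁ = P·A₁E₁/ΣAE = -249000·2942000/98600000 = -7429 N.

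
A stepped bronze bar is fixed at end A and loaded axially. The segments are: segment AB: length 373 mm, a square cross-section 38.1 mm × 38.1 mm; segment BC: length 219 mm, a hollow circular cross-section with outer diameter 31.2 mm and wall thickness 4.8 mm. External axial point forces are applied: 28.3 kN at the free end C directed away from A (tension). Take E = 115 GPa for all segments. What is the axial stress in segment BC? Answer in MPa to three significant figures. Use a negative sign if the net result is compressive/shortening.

Internal axial forces (sectioning from the free end, tension +): N_BC = 28.3 kN, N_AB = 28.3 kN.
A_BC = 398.1 mm².
σ_BC = N_BC/A_BC = 28300/398.1 = 71.09 MPa.

71.1 MPa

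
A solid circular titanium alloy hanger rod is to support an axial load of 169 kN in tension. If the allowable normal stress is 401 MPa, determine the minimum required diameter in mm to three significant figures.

23.2 mm

Required area A ≥ P/σ_allow = 169000/401 = 421.4 mm².
For a solid circular section, d ≥ √(4A/π) = 23.16 mm.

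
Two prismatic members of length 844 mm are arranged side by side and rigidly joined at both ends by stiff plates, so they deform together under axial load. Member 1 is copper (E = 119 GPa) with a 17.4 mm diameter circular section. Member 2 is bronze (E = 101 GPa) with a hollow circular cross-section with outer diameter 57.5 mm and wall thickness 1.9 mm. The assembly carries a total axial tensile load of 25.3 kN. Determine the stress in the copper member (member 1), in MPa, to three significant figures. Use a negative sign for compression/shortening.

48.7 MPa

A_1 = 237.8 mm².
A_2 = 331.9 mm².
Equal strain + equilibrium ⇒ each member carries load in proportion to AE: A₁E₁ = 28300000 N, A₂E₂ = 33520000 N, ΣAE = 61820000 N.
σ₁ = P·E₁/ΣAE = 25300·119000/61820000 = 48.7 MPa.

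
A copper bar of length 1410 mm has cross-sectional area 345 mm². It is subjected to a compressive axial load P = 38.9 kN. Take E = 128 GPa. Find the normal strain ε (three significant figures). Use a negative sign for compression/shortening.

σ = N/A = -112.8 MPa; ε = σ/E = -112.8/128000 = -8.809e-04.

-8.81e-04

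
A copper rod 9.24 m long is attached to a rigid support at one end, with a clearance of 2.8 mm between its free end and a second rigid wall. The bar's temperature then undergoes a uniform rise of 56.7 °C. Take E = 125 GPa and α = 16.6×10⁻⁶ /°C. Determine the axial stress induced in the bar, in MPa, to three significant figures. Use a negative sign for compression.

-79.8 MPa

Free thermal expansion αLΔT = 16.6e-6 · 9240 · 56.7 = 8.697 mm.
The walls engage after the gap closes; constrained expansion = 8.697 − 2.8 = 5.897 mm.
The walls impose strain ε = −(5.897)/9240 = -6.3819e-04; σ = Eε = 125000 · -6.3819e-04 = -79.77 MPa.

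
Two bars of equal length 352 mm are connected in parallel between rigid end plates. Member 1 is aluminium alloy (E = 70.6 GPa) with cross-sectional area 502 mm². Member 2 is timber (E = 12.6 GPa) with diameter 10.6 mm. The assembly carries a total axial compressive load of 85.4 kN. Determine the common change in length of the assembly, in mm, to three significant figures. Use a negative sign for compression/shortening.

-0.822 mm

A_2 = 88.25 mm².
Equal strain + equilibrium ⇒ each member carries load in proportion to AE: A₁E₁ = 35440000 N, A₂E₂ = 1112000 N, ΣAE = 36550000 N.
δ = PL/ΣAE = -85400·352/36550000 = -0.8224 mm.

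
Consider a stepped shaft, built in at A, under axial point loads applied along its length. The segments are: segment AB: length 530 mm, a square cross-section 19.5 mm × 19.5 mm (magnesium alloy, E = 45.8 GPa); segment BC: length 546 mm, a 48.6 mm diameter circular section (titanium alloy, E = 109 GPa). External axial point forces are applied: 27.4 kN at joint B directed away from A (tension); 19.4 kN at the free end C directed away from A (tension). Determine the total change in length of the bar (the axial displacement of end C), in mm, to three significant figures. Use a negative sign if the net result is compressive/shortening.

1.48 mm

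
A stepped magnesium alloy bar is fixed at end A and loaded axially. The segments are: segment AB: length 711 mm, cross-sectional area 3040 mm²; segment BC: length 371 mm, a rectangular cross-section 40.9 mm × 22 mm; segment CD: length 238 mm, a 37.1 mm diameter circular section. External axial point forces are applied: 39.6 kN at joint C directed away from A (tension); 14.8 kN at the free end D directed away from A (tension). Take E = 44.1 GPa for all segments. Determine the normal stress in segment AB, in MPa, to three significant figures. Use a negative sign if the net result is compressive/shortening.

17.9 MPa

Internal axial forces (sectioning from the free end, tension +): N_CD = 14.8 kN, N_BC = 54.4 kN, N_AB = 54.4 kN.
σ_AB = N_AB/A_AB = 54400/3040 = 17.89 MPa.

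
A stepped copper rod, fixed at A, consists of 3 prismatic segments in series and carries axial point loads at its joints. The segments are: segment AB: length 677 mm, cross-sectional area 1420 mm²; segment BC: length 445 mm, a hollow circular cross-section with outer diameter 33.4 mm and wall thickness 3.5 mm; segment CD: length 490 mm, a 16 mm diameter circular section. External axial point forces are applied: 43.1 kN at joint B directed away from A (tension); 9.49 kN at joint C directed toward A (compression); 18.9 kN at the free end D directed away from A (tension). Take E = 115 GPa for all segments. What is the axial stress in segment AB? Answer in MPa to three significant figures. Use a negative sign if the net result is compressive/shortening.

37.0 MPa

Internal axial forces (sectioning from the free end, tension +): N_CD = 18.9 kN, N_BC = 9.41 kN, N_AB = 52.51 kN.
σ_AB = N_AB/A_AB = 52510/1420 = 36.98 MPa.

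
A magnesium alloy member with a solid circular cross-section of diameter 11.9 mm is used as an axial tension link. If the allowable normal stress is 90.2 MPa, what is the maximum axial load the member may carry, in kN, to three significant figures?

A = 111.2 mm².
P_max = σ_allow · A = 90.2 · 111.2 = 10030 N = 10.03 kN.

10.0 kN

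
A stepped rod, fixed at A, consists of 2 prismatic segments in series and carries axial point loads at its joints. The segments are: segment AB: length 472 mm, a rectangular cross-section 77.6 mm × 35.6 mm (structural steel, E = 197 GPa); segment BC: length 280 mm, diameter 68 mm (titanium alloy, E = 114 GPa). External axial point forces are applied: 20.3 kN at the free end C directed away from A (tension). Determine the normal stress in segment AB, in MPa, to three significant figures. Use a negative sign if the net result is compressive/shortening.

Internal axial forces (sectioning from the free end, tension +): N_BC = 20.3 kN, N_AB = 20.3 kN.
A_AB = 2763 mm².
σ_AB = N_AB/A_AB = 20300/2763 = 7.348 MPa.

7.35 MPa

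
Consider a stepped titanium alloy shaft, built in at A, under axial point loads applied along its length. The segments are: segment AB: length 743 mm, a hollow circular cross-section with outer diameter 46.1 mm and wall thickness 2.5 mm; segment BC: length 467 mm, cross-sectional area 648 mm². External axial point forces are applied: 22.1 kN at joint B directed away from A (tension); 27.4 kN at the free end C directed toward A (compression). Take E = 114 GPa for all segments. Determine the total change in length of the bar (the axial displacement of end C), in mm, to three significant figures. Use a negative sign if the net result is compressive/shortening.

Internal axial forces (sectioning from the free end, tension +): N_BC = -27.4 kN, N_AB = -5.3 kN.
A_AB = 342.4 mm².
δ_AB = -5300·743/(342.4·114000) = -0.1009 mm
δ_BC = -27400·467/(648·114000) = -0.1732 mm
δ = Σδ_i = -0.2741 mm.

-0.274 mm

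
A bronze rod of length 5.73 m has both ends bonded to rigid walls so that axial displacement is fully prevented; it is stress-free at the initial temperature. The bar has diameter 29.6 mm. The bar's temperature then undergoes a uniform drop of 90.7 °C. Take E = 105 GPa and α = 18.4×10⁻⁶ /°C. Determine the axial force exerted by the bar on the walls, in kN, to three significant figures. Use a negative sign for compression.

Free thermal expansion αLΔT = 18.4e-6 · 5730 · -90.7 = -9.563 mm.
The walls impose strain ε = −(-9.563)/5730 = 1.6689e-03; σ = Eε = 105000 · 1.6689e-03 = 175.2 MPa.
Wall reaction R = σ·A = 175.2·688.1 = 120600 N = 120.6 kN.

121 kN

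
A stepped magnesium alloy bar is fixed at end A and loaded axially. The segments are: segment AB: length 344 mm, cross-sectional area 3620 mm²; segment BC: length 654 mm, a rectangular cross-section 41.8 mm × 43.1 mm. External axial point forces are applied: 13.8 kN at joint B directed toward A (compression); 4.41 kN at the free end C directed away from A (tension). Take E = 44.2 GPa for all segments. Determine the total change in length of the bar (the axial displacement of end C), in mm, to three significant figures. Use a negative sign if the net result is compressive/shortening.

Internal axial forces (sectioning from the free end, tension +): N_BC = 4.41 kN, N_AB = -9.39 kN.
A_BC = 1802 mm².
δ_AB = -9390·344/(3620·44200) = -0.02019 mm
δ_BC = 4410·654/(1802·44200) = 0.03622 mm
δ = Σδ_i = 0.01603 mm.

0.0160 mm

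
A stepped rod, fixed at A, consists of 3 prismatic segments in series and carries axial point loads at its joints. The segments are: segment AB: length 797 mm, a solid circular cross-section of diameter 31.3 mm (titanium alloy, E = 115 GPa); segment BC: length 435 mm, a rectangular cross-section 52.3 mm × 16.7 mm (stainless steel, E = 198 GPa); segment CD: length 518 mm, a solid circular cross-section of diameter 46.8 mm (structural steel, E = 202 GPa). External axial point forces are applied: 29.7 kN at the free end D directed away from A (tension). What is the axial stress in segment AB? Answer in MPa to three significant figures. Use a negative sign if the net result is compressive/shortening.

Internal axial forces (sectioning from the free end, tension +): N_CD = 29.7 kN, N_BC = 29.7 kN, N_AB = 29.7 kN.
A_AB = 769.4 mm².
σ_AB = N_AB/A_AB = 29700/769.4 = 38.6 MPa.

38.6 MPa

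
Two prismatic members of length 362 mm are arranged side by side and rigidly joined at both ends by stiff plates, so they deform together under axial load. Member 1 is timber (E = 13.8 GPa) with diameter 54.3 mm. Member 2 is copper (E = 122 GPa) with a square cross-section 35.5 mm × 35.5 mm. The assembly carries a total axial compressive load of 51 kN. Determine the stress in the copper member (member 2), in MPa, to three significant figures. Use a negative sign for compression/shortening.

-33.5 MPa

A_1 = 2316 mm².
A_2 = 1260 mm².
Equal strain + equilibrium ⇒ each member carries load in proportion to AE: A₁E₁ = 31960000 N, A₂E₂ = 153800000 N, ΣAE = 185700000 N.
σ₂ = P·E₂/ΣAE = -51000·122000/185700000 = -33.5 MPa.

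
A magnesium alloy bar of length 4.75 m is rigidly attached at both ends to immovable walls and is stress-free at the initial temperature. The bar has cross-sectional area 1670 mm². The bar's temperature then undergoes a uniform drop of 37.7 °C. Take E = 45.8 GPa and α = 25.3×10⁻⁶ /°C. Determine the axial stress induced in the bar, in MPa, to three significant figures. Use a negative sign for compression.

43.7 MPa

Free thermal expansion αLΔT = 25.3e-6 · 4750 · -37.7 = -4.531 mm.
The walls impose strain ε = −(-4.531)/4750 = 9.5381e-04; σ = Eε = 45800 · 9.5381e-04 = 43.68 MPa.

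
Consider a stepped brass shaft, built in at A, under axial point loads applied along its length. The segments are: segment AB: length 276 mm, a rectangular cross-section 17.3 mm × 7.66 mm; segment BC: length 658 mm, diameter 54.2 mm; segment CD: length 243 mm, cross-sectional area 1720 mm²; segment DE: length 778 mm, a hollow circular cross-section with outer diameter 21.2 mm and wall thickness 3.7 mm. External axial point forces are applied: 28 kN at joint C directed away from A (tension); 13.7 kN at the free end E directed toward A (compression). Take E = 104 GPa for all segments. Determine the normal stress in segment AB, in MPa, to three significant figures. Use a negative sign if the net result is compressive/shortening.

Internal axial forces (sectioning from the free end, tension +): N_DE = -13.7 kN, N_CD = -13.7 kN, N_BC = 14.3 kN, N_AB = 14.3 kN.
A_AB = 132.5 mm².
σ_AB = N_AB/A_AB = 14300/132.5 = 107.9 MPa.

108 MPa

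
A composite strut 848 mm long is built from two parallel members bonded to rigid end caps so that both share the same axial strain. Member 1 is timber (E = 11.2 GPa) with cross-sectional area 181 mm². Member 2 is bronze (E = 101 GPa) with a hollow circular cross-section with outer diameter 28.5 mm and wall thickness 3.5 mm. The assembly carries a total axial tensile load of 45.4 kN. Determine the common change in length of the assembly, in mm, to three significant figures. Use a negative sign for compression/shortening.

A_2 = 274.9 mm².
Equal strain + equilibrium ⇒ each member carries load in proportion to AE: A₁E₁ = 2027000 N, A₂E₂ = 27760000 N, ΣAE = 29790000 N.
δ = PL/ΣAE = 45400·848/29790000 = 1.292 mm.

1.29 mm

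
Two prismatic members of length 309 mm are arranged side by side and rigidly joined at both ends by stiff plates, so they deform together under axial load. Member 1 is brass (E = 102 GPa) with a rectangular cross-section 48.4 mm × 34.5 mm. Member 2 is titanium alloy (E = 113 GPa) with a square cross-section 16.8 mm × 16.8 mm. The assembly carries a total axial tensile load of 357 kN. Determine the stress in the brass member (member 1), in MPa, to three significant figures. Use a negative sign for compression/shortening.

180 MPa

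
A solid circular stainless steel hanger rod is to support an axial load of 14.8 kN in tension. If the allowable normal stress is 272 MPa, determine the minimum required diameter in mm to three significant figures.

Required area A ≥ P/σ_allow = 14800/272 = 54.41 mm².
For a solid circular section, d ≥ √(4A/π) = 8.323 mm.

8.32 mm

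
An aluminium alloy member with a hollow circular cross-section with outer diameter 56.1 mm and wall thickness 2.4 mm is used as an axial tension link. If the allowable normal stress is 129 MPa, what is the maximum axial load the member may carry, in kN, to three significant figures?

52.2 kN

A = 404.9 mm².
P_max = σ_allow · A = 129 · 404.9 = 52230 N = 52.23 kN.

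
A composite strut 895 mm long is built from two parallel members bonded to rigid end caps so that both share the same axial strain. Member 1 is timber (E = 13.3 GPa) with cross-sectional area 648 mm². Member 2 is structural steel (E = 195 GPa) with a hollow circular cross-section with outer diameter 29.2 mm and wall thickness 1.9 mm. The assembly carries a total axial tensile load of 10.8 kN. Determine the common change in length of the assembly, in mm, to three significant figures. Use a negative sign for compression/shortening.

A_2 = 163 mm².
Equal strain + equilibrium ⇒ each member carries load in proportion to AE: A₁E₁ = 8618000 N, A₂E₂ = 31780000 N, ΣAE = 40390000 N.
δ = PL/ΣAE = 10800·895/40390000 = 0.2393 mm.

0.239 mm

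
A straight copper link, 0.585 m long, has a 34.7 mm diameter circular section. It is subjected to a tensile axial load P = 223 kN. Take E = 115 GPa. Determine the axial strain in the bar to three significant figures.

0.00205

A = 945.7 mm².
σ = N/A = 235.8 MPa; ε = σ/E = 235.8/115000 = 2.050e-03.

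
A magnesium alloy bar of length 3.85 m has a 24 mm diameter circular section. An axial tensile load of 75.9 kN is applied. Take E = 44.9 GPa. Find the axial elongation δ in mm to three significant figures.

14.4 mm

A = 452.4 mm².
δ_mech = NL/(AE) = 75900·3850/(452.4·44900) = 14.39 mm.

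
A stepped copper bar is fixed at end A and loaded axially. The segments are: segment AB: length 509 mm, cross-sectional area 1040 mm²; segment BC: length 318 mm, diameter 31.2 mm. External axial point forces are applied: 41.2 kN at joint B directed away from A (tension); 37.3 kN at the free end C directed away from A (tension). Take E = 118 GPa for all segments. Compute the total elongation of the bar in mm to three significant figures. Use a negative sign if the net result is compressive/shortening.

0.457 mm

Internal axial forces (sectioning from the free end, tension +): N_BC = 37.3 kN, N_AB = 78.5 kN.
A_BC = 764.5 mm².
δ_AB = 78500·509/(1040·118000) = 0.3256 mm
δ_BC = 37300·318/(764.5·118000) = 0.1315 mm
δ = Σδ_i = 0.4571 mm.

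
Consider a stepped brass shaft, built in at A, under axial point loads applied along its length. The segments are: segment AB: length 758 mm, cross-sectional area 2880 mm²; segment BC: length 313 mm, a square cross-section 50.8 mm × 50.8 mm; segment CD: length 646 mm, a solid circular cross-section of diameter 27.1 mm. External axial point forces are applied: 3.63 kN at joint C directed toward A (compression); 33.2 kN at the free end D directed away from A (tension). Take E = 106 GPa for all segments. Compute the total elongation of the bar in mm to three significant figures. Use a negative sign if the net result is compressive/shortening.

Internal axial forces (sectioning from the free end, tension +): N_CD = 33.2 kN, N_BC = 29.57 kN, N_AB = 29.57 kN.
A_BC = 2581 mm².
A_CD = 576.8 mm².
δ_AB = 29570·758/(2880·106000) = 0.07342 mm
δ_BC = 29570·313/(2581·106000) = 0.03383 mm
δ_CD = 33200·646/(576.8·106000) = 0.3508 mm
δ = Σδ_i = 0.458 mm.

0.458 mm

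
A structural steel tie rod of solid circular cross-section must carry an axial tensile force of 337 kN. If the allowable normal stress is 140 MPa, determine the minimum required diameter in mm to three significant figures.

Required area A ≥ P/σ_allow = 337000/140 = 2407 mm².
For a solid circular section, d ≥ √(4A/π) = 55.36 mm.

55.4 mm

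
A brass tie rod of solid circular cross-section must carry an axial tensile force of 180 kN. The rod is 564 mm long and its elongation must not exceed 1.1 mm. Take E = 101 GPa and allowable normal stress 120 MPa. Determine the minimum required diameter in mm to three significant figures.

43.7 mm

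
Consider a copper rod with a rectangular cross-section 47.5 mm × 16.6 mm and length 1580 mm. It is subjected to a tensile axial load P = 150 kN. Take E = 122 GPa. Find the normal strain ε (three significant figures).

0.00156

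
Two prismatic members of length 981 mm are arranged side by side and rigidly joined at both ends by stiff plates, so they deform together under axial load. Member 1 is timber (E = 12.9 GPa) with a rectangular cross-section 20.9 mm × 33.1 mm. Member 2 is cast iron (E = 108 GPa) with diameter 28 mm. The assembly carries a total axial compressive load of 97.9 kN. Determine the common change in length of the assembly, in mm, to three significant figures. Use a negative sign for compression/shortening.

-1.27 mm

A_1 = 691.8 mm².
A_2 = 615.8 mm².
Equal strain + equilibrium ⇒ each member carries load in proportion to AE: A₁E₁ = 8924000 N, A₂E₂ = 66500000 N, ΣAE = 75430000 N.
δ = PL/ΣAE = -97900·981/75430000 = -1.273 mm.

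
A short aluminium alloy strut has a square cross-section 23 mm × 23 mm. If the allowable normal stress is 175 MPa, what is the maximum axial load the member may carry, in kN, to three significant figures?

A = 529 mm².
P_max = σ_allow · A = 175 · 529 = 92580 N = 92.58 kN.

92.6 kN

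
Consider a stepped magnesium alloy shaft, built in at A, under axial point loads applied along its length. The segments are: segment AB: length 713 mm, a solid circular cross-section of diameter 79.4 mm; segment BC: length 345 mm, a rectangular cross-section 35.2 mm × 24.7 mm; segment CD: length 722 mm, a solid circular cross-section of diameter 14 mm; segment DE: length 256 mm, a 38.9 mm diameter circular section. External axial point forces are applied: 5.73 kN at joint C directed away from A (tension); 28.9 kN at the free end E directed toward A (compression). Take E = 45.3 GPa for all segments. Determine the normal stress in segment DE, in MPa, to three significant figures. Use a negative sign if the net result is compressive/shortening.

Internal axial forces (sectioning from the free end, tension +): N_DE = -28.9 kN, N_CD = -28.9 kN, N_BC = -23.17 kN, N_AB = -23.17 kN.
A_DE = 1188 mm².
σ_DE = N_DE/A_DE = -28900/1188 = -24.32 MPa.

-24.3 MPa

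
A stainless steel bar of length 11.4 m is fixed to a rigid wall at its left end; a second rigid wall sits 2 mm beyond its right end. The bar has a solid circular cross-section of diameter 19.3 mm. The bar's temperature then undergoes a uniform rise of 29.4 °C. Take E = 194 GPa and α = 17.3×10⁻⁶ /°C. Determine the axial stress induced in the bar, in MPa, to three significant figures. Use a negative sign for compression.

-64.6 MPa

Free thermal expansion αLΔT = 17.3e-6 · 11400 · 29.4 = 5.798 mm.
The walls engage after the gap closes; constrained expansion = 5.798 − 2 = 3.798 mm.
The walls impose strain ε = −(3.798)/11400 = -3.3318e-04; σ = Eε = 194000 · -3.3318e-04 = -64.64 MPa.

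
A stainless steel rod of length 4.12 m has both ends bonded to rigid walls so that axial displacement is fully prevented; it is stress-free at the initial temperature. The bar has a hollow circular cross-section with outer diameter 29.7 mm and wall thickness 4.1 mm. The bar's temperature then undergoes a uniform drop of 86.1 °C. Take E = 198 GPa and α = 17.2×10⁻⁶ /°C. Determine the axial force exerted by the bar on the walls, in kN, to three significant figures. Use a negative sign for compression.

96.7 kN

Free thermal expansion αLΔT = 17.2e-6 · 4120 · -86.1 = -6.101 mm.
The walls impose strain ε = −(-6.101)/4120 = 1.4809e-03; σ = Eε = 198000 · 1.4809e-03 = 293.2 MPa.
Wall reaction R = σ·A = 293.2·329.7 = 96690 N = 96.69 kN.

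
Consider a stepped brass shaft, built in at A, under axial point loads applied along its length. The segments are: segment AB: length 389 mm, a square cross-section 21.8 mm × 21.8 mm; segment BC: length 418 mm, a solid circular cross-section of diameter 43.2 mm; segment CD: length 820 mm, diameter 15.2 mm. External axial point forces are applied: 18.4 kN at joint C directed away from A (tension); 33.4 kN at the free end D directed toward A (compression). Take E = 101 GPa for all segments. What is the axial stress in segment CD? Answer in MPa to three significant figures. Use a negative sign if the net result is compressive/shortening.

-184 MPa

Internal axial forces (sectioning from the free end, tension +): N_CD = -33.4 kN, N_BC = -15 kN, N_AB = -15 kN.
A_CD = 181.5 mm².
σ_CD = N_CD/A_CD = -33400/181.5 = -184.1 MPa.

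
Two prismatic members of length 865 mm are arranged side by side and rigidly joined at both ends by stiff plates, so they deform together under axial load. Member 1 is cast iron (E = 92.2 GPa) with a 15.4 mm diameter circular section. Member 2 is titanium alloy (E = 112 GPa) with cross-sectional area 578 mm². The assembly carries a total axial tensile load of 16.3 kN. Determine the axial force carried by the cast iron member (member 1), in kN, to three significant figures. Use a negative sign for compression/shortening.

3.42 kN

A_1 = 186.3 mm².
Equal strain + equilibrium ⇒ each member carries load in proportion to AE: A₁E₁ = 17170000 N, A₂E₂ = 64740000 N, ΣAE = 81910000 N.
F₁ = P·A₁E₁/ΣAE = 16300·17170000/81910000 = 3418 N.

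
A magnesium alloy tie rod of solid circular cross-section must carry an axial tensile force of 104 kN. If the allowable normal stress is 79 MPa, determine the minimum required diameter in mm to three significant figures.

40.9 mm

Required area A ≥ P/σ_allow = 104000/79 = 1316 mm².
For a solid circular section, d ≥ √(4A/π) = 40.94 mm.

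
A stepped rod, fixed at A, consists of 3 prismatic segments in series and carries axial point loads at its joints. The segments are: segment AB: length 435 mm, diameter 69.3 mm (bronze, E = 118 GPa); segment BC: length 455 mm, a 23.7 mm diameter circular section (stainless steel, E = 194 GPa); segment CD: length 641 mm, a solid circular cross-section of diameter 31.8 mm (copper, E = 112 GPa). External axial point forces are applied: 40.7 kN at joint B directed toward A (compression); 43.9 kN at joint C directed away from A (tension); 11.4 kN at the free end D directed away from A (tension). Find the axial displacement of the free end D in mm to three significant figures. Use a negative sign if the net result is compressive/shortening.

0.390 mm

Internal axial forces (sectioning from the free end, tension +): N_CD = 11.4 kN, N_BC = 55.3 kN, N_AB = 14.6 kN.
A_AB = 3772 mm².
A_BC = 441.2 mm².
A_CD = 794.2 mm².
δ_AB = 14600·435/(3772·118000) = 0.01427 mm
δ_BC = 55300·455/(441.2·194000) = 0.294 mm
δ_CD = 11400·641/(794.2·112000) = 0.08215 mm
δ = Σδ_i = 0.3904 mm.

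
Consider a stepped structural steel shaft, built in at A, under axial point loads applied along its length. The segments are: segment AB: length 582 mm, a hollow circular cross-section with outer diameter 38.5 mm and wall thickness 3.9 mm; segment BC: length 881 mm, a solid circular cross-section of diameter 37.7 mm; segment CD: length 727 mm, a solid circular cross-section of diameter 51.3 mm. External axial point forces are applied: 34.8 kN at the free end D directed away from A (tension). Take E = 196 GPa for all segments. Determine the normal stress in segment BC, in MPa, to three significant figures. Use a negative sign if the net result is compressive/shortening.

Internal axial forces (sectioning from the free end, tension +): N_CD = 34.8 kN, N_BC = 34.8 kN, N_AB = 34.8 kN.
A_BC = 1116 mm².
σ_BC = N_BC/A_BC = 34800/1116 = 31.18 MPa.

31.2 MPa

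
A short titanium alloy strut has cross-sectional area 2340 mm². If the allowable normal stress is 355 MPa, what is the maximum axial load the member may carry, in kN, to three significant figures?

831 kN

P_max = σ_allow · A = 355 · 2340 = 830700 N = 830.7 kN.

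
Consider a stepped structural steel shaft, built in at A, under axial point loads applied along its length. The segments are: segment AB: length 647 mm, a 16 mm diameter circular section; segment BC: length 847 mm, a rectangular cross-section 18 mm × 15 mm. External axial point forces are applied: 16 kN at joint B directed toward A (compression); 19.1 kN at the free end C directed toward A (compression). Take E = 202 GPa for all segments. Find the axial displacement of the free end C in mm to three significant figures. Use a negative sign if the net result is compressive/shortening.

-0.856 mm

Internal axial forces (sectioning from the free end, tension +): N_BC = -19.1 kN, N_AB = -35.1 kN.
A_AB = 201.1 mm².
A_BC = 270 mm².
δ_AB = -35100·647/(201.1·202000) = -0.5592 mm
δ_BC = -19100·847/(270·202000) = -0.2966 mm
δ = Σδ_i = -0.8558 mm.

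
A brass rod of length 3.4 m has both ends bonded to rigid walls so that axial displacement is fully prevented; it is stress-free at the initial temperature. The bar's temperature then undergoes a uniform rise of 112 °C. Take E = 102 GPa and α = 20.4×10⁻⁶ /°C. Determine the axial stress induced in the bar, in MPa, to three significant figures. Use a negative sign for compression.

-233 MPa

Free thermal expansion αLΔT = 20.4e-6 · 3400 · 112 = 7.768 mm.
The walls impose strain ε = −(7.768)/3400 = -2.2848e-03; σ = Eε = 102000 · -2.2848e-03 = -233 MPa.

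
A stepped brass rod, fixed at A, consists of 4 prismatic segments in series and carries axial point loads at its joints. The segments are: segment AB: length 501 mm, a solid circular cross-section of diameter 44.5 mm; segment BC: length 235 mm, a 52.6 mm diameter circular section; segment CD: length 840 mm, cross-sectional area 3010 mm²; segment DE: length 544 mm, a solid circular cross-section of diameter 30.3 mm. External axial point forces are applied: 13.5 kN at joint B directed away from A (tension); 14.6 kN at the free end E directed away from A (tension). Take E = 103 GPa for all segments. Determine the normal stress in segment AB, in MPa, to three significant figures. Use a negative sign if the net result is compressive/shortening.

Internal axial forces (sectioning from the free end, tension +): N_DE = 14.6 kN, N_CD = 14.6 kN, N_BC = 14.6 kN, N_AB = 28.1 kN.
A_AB = 1555 mm².
σ_AB = N_AB/A_AB = 28100/1555 = 18.07 MPa.

18.1 MPa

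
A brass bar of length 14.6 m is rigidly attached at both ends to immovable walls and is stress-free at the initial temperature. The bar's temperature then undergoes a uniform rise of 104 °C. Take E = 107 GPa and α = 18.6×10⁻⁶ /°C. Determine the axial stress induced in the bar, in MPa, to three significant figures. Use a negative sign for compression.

Free thermal expansion αLΔT = 18.6e-6 · 14600 · 104 = 28.24 mm.
The walls impose strain ε = −(28.24)/14600 = -1.9344e-03; σ = Eε = 107000 · -1.9344e-03 = -207 MPa.

-207 MPa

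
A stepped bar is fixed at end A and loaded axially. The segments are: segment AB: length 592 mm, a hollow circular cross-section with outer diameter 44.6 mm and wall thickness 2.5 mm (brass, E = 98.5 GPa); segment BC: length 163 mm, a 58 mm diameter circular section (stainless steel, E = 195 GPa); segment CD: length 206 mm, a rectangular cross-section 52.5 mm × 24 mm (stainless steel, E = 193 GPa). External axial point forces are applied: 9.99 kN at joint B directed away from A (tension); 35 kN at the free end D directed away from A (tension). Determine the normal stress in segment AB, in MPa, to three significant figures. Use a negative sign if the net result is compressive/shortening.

Internal axial forces (sectioning from the free end, tension +): N_CD = 35 kN, N_BC = 35 kN, N_AB = 44.99 kN.
A_AB = 330.7 mm².
σ_AB = N_AB/A_AB = 44990/330.7 = 136.1 MPa.

136 MPa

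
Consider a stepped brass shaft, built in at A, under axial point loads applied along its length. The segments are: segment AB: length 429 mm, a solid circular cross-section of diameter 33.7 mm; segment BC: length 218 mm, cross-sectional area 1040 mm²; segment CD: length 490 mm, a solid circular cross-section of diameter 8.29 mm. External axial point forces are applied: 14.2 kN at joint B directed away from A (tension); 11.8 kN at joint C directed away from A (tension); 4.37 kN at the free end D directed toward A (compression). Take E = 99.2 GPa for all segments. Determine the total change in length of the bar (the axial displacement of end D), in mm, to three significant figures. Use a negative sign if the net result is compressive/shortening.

Internal axial forces (sectioning from the free end, tension +): N_CD = -4.37 kN, N_BC = 7.43 kN, N_AB = 21.63 kN.
A_AB = 892 mm².
A_CD = 53.98 mm².
δ_AB = 21630·429/(892·99200) = 0.1049 mm
δ_BC = 7430·218/(1040·99200) = 0.0157 mm
δ_CD = -4370·490/(53.98·99200) = -0.3999 mm
δ = Σδ_i = -0.2793 mm.

-0.279 mm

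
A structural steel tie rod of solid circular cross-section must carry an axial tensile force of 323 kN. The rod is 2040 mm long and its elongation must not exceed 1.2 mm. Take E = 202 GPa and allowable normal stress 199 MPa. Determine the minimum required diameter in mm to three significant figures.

58.8 mm

Required area A ≥ P/σ_allow = 323000/199 = 1623 mm².
For a solid circular section, d ≥ √(4A/π) = 45.46 mm.
Elongation limit: A ≥ PL/(Eδ_allow) = 323000·2040/(202000·1.2) = 2718 mm² ⇒ d ≥ 58.83 mm.
The elongation limit governs.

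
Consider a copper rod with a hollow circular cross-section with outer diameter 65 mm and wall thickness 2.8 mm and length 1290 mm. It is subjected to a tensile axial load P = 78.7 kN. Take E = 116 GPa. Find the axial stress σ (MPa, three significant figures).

144 MPa

A = 547.1 mm².
σ = N/A = 78700/547.1 = 143.8 MPa.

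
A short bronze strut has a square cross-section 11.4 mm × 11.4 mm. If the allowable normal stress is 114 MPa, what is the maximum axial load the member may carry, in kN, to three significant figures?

14.8 kN

A = 130 mm².
P_max = σ_allow · A = 114 · 130 = 14820 N = 14.82 kN.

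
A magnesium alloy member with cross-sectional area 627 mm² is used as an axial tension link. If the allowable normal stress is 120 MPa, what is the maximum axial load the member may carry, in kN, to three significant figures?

P_max = σ_allow · A = 120 · 627 = 75240 N = 75.24 kN.

75.2 kN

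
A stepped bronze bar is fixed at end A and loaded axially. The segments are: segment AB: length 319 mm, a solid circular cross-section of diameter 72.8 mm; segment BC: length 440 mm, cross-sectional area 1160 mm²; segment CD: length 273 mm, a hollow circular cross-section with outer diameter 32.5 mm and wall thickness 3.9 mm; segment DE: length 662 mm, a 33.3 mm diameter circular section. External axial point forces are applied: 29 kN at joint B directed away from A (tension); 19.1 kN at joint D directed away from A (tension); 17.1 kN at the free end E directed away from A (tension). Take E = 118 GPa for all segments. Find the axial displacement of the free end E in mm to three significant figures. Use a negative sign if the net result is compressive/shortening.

0.508 mm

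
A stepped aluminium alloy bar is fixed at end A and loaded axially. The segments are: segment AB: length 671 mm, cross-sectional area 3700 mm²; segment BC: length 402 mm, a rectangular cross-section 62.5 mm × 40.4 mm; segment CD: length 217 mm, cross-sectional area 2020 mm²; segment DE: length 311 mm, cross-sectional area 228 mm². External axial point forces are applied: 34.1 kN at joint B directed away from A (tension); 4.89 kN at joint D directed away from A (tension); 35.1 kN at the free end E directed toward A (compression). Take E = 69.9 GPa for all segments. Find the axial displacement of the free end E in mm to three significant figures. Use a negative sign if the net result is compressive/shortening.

-0.790 mm

Internal axial forces (sectioning from the free end, tension +): N_DE = -35.1 kN, N_CD = -30.21 kN, N_BC = -30.21 kN, N_AB = 3.89 kN.
A_BC = 2525 mm².
δ_AB = 3890·671/(3700·69900) = 0.01009 mm
δ_BC = -30210·402/(2525·69900) = -0.06881 mm
δ_CD = -30210·217/(2020·69900) = -0.04643 mm
δ_DE = -35100·311/(228·69900) = -0.6849 mm
δ = Σδ_i = -0.7901 mm.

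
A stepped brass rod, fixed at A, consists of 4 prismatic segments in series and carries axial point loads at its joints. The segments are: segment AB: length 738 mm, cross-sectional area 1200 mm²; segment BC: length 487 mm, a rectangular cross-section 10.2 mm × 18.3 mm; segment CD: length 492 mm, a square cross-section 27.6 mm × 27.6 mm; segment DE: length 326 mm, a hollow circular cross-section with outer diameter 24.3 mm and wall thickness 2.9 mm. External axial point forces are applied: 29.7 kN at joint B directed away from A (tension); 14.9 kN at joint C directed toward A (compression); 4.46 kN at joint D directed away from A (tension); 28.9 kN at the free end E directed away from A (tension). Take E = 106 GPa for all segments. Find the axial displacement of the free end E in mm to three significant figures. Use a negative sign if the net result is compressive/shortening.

Internal axial forces (sectioning from the free end, tension +): N_DE = 28.9 kN, N_CD = 33.36 kN, N_BC = 18.46 kN, N_AB = 48.16 kN.
A_BC = 186.7 mm².
A_CD = 761.8 mm².
A_DE = 195 mm².
δ_AB = 48160·738/(1200·106000) = 0.2794 mm
δ_BC = 18460·487/(186.7·106000) = 0.4544 mm
δ_CD = 33360·492/(761.8·106000) = 0.2033 mm
δ_DE = 28900·326/(195·106000) = 0.4559 mm
δ = Σδ_i = 1.393 mm.

1.39 mm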